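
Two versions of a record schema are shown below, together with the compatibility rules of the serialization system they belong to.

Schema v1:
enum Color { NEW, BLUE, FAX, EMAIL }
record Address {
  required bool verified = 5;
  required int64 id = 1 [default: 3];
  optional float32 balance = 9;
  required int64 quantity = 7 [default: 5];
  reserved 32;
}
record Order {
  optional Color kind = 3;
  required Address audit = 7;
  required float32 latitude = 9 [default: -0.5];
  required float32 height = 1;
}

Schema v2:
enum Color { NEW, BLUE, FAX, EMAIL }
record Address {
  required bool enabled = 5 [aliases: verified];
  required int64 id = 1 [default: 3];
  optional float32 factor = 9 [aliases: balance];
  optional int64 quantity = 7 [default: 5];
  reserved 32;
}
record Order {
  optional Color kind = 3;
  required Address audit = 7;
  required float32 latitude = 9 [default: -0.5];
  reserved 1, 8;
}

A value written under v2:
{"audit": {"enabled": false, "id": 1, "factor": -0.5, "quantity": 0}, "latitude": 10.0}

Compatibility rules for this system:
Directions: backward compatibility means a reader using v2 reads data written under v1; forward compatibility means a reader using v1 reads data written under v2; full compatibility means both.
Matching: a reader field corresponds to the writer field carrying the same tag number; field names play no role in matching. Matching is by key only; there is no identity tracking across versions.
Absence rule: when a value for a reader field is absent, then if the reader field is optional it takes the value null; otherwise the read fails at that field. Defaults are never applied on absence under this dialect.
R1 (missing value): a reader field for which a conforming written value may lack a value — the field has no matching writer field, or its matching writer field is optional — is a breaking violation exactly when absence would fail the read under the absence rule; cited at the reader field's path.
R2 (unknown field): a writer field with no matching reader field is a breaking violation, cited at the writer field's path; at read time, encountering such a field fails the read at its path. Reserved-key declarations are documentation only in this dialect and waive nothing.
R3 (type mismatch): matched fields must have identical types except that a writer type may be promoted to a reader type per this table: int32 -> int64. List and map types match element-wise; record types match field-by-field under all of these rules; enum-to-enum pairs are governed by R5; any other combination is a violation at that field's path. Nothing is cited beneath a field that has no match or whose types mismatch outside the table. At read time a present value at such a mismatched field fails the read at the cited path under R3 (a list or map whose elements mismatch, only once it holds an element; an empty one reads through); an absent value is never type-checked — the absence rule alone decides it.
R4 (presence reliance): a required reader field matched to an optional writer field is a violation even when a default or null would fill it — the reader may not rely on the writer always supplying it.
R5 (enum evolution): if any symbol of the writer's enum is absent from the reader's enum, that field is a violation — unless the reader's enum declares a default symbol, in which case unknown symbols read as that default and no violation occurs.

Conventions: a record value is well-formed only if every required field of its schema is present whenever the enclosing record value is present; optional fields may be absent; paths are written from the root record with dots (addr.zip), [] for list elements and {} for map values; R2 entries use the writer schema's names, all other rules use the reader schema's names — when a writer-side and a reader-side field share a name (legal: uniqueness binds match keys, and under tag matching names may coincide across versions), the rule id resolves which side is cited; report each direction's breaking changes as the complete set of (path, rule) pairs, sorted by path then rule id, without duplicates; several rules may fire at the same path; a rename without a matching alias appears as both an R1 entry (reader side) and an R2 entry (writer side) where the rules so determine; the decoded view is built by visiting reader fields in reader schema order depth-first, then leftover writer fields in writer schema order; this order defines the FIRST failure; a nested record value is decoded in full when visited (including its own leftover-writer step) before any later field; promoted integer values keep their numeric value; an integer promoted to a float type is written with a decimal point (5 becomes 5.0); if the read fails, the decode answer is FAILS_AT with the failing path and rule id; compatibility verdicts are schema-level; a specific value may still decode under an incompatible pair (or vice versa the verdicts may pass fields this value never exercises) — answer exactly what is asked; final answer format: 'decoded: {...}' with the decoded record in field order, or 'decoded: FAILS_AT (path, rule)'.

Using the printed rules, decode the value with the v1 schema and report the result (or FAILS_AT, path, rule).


each type pair in Order: writer, then reader
decode walk for Order under reader schema v1:
  kind := null (not supplied -> null)
  audit.verified := false (from writer enabled)
  audit.id := 1
  audit.balance := -0.5 (from writer factor)
  audit.quantity := 0
  latitude := 10.0
  read fails at height under R1 (no fill)
  => FAILS_AT (height, R1)
checking off the Order differences that do not matter here:
  field quantity in record Address: required changed to optional -> schema-level compatibility only; this Order value's decode is unchanged
  renamed field balance to factor in record Address (alias balance declared on the renamed field) -> no rule fires on it and the decoded Order view is identical with or without it
  renamed field verified to enabled in record Address (alias verified declared on the renamed field) -> no rule fires on it and the decoded Order view is identical with or without it

decoded: FAILS_AT (height, R1)


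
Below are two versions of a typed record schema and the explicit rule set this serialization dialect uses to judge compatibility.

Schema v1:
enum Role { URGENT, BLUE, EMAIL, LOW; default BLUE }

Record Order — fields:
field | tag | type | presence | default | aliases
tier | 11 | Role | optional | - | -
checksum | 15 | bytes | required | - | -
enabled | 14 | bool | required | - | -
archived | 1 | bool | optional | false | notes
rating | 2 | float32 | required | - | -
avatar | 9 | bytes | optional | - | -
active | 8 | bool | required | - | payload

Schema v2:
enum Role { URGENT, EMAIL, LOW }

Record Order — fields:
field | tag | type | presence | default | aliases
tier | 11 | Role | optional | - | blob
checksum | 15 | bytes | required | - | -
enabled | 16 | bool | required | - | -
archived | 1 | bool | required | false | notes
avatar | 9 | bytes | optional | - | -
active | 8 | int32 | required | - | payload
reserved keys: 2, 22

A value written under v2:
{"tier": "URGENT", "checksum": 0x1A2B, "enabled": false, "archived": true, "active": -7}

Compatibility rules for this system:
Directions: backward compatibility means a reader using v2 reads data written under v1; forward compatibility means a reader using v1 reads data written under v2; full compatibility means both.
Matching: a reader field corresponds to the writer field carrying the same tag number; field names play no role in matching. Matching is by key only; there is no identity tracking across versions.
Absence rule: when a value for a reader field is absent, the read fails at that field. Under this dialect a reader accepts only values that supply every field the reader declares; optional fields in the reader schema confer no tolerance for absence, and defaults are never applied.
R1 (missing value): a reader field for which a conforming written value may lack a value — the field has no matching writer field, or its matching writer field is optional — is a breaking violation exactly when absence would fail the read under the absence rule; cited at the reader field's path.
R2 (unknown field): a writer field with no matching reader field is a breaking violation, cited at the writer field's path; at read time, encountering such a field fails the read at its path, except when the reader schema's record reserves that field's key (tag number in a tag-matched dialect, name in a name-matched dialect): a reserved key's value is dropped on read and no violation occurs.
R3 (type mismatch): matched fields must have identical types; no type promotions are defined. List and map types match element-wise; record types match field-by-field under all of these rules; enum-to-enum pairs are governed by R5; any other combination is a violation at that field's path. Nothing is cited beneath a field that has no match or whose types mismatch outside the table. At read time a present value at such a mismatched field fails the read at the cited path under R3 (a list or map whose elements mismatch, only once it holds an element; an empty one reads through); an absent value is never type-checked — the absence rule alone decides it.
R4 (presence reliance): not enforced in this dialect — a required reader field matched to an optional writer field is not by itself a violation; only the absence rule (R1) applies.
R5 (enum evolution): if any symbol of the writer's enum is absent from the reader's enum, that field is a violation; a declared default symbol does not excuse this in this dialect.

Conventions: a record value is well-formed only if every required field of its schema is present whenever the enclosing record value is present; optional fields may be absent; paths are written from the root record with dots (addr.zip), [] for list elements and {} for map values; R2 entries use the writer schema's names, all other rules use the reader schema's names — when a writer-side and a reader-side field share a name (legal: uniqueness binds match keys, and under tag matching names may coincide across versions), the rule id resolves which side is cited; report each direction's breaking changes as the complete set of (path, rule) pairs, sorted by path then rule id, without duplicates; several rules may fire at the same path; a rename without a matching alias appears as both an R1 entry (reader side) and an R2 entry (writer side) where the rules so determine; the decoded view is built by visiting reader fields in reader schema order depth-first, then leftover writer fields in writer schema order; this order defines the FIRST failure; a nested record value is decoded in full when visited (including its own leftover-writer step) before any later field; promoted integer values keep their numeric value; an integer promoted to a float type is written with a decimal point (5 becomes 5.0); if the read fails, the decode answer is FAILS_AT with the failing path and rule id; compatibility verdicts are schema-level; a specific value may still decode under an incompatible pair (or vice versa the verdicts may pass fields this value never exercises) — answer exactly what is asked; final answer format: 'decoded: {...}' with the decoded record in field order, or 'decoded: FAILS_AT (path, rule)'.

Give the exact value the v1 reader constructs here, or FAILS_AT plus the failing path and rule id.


the writer's type comes first in each Order pair
migrating the Order value to v1:
  tier := "URGENT"
  checksum := 0x1A2B
  read fails at enabled under R1 (no fill)
  => FAILS_AT (enabled, R1)
ruling out the remaining Order differences:
  enum Role (field tier in record Order): symbol BLUE removed (it was the default; the default is cleared) -> shifts the Order verdicts, not this decode
  removed field rating from record Order (its key 2 joins the reserved list) -> shifts the Order verdicts, not this decode
  field active in record Order: type bool changed to int32 -> shifts the Order verdicts, not this decode
  field archived in record Order: optional changed to required -> shifts the Order verdicts, not this decode

decoded: FAILS_AT (enabled, R1)


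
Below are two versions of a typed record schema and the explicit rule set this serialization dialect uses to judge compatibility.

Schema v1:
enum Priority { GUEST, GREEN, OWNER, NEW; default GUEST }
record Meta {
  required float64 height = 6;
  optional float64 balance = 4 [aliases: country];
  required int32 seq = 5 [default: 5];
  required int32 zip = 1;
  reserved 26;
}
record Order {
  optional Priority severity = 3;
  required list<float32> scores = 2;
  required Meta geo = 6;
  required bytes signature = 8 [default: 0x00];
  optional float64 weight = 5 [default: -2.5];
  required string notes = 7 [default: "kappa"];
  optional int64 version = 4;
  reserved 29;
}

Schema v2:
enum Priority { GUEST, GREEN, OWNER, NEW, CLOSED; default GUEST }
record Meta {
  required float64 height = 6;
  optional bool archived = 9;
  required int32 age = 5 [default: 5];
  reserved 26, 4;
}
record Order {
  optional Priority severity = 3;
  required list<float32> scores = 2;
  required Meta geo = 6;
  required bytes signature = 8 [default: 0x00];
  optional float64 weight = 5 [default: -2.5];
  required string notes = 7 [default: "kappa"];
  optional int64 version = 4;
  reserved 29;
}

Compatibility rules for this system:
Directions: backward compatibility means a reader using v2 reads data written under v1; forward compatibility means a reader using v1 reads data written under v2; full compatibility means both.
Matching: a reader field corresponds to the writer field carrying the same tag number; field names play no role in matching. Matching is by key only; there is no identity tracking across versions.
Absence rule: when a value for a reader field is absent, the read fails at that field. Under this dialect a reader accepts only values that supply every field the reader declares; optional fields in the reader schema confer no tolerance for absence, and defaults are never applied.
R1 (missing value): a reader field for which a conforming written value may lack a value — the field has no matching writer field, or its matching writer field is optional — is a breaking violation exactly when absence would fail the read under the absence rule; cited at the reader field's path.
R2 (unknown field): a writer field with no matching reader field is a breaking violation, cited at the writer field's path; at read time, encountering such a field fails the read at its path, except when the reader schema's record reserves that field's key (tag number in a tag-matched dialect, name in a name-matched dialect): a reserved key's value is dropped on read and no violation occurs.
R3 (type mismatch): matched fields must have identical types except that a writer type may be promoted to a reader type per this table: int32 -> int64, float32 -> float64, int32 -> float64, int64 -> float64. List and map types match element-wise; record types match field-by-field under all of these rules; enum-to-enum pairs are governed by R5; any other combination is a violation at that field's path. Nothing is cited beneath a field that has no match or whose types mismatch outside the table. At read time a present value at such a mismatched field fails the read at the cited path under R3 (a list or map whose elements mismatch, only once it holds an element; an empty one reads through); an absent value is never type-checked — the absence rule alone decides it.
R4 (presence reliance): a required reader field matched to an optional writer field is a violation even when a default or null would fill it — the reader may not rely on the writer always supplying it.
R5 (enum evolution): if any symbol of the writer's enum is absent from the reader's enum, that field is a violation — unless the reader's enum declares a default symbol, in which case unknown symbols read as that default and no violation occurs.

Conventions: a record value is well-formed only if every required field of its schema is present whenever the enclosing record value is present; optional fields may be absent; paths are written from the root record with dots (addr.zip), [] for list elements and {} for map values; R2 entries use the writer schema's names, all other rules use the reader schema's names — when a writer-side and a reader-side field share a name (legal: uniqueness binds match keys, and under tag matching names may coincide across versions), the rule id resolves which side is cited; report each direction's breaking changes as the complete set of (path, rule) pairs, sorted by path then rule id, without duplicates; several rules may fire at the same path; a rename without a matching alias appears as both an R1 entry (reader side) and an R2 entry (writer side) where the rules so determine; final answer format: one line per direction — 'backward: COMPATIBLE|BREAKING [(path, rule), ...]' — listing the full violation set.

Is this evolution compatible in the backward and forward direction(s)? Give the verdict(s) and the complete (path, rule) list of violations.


arrows below run writer -> reader for Order
backward on Order — v2 reading data written by v1:
  severity: paired with writer severity (Priority -> Priority; writer optional)
  scores: paired with writer scores (list<float32> -> list<float32>; writer required)
  geo: paired with writer geo (Meta -> Meta; writer required)
  signature: paired with writer signature (bytes -> bytes; writer required)
  weight: paired with writer weight (float64 -> float64; writer optional)
  notes: paired with writer notes (string -> string; writer required)
  version: paired with writer version (int64 -> int64; writer optional)
  geo.height: paired with writer geo.height (float64 -> float64; writer required)
  no writer field matches reader geo.archived
  geo.age: paired with writer geo.seq (int32 -> int32; writer required)
  writer field geo.balance has no reader counterpart
  writer field geo.zip has no reader counterpart
  R1 fires at geo.archived
  R2 fires at geo.zip
  R1 fires at severity
  R1 fires at version
  R1 fires at weight
  backward on Order therefore BREAKING (5)
forward on Order — v1 reading data written by v2:
  severity: paired with writer severity (Priority -> Priority; writer optional)
  scores: paired with writer scores (list<float32> -> list<float32>; writer required)
  geo: paired with writer geo (Meta -> Meta; writer required)
  signature: paired with writer signature (bytes -> bytes; writer required)
  weight: paired with writer weight (float64 -> float64; writer optional)
  notes: paired with writer notes (string -> string; writer required)
  version: paired with writer version (int64 -> int64; writer optional)
  geo.height: paired with writer geo.height (float64 -> float64; writer required)
  no writer field matches reader geo.balance
  geo.seq: paired with writer geo.age (int32 -> int32; writer required)
  no writer field matches reader geo.zip
  writer field geo.archived has no reader counterpart
  R2 fires at geo.archived
  R1 fires at geo.balance
  R1 fires at geo.zip
  R1 fires at severity
  R1 fires at version
  R1 fires at weight
  forward on Order therefore BREAKING (6)

backward: BREAKING [(geo.archived, R1), (geo.zip, R2), (severity, R1), (version, R1), (weight, R1)]; forward: BREAKING [(geo.archived, R2), (geo.balance, R1), (geo.zip, R1), (severity, R1), (version, R1), (weight, R1)]


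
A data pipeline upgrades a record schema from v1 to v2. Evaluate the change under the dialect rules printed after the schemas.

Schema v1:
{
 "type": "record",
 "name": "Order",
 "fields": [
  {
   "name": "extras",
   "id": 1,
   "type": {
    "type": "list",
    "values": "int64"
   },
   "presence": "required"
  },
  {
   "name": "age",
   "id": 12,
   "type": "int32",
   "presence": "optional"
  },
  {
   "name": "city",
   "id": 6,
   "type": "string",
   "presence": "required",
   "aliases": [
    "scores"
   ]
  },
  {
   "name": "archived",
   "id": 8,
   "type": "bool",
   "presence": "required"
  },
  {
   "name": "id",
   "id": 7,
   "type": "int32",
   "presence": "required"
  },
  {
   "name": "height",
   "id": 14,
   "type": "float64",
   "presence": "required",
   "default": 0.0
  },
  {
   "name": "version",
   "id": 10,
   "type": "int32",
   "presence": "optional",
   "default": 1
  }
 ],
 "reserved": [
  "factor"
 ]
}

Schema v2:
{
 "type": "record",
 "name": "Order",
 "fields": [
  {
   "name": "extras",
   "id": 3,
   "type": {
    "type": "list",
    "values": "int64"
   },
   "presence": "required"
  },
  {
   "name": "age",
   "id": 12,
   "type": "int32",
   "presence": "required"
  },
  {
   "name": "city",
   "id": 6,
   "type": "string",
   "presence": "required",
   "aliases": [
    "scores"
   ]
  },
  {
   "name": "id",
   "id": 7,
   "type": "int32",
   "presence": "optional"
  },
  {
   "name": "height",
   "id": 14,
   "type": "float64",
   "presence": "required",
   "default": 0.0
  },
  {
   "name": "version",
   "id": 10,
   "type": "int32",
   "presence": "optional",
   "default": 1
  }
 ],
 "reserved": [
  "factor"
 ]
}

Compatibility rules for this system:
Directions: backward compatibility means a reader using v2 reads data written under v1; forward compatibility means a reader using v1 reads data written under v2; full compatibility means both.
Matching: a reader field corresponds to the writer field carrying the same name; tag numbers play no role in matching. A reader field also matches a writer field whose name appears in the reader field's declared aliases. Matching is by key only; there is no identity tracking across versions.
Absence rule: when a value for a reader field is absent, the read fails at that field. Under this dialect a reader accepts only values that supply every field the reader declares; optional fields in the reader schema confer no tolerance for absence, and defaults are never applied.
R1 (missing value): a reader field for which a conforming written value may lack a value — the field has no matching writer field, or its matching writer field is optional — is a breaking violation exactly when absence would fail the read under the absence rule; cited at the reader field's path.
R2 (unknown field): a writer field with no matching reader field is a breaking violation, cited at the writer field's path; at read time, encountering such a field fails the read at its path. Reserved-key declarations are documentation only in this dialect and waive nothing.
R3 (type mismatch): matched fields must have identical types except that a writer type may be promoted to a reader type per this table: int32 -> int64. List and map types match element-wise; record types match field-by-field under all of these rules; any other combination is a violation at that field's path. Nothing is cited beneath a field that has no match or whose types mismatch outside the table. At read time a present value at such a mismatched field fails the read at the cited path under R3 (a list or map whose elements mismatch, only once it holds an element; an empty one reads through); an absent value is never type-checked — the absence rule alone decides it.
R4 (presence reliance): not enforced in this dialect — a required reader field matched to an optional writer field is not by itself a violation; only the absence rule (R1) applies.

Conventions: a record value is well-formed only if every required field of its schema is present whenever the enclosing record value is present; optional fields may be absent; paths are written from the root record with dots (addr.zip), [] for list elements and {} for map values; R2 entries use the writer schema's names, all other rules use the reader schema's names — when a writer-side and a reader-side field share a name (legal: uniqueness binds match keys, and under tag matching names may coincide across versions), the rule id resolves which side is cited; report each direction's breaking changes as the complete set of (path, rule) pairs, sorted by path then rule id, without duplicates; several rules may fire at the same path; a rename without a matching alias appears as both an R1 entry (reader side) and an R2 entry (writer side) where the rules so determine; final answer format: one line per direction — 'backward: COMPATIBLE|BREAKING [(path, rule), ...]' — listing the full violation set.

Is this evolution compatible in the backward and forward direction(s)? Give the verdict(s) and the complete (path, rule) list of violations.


the writer's type comes first in each Order pair
checking backward for Order: reader v2 against writer v1:
  extras: paired with writer extras (list<int64> -> list<int64>; writer required)
  age: paired with writer age (int32 -> int32; writer optional)
  city: paired with writer city (string -> string; writer required)
  id: paired with writer id (int32 -> int32; writer required)
  height: paired with writer height (float64 -> float64; writer required)
  version: paired with writer version (int32 -> int32; writer optional)
  archived (writer side), unknown to reader
  breaking: (age, R1)
  breaking: (archived, R2)
  breaking: (version, R1)
  backward on Order therefore BREAKING (3)
checking forward for Order: reader v1 against writer v2:
  extras: paired with writer extras (list<int64> -> list<int64>; writer required)
  age: paired with writer age (int32 -> int32; writer required)
  city: paired with writer city (string -> string; writer required)
  archived: no writer-side match
  id: paired with writer id (int32 -> int32; writer optional)
  height: paired with writer height (float64 -> float64; writer required)
  version: paired with writer version (int32 -> int32; writer optional)
  breaking: (archived, R1)
  breaking: (id, R1)
  breaking: (version, R1)
  forward on Order therefore BREAKING (3)

backward: BREAKING [(age, R1), (archived, R2), (version, R1)]; forward: BREAKING [(archived, R1), (id, R1), (version, R1)]


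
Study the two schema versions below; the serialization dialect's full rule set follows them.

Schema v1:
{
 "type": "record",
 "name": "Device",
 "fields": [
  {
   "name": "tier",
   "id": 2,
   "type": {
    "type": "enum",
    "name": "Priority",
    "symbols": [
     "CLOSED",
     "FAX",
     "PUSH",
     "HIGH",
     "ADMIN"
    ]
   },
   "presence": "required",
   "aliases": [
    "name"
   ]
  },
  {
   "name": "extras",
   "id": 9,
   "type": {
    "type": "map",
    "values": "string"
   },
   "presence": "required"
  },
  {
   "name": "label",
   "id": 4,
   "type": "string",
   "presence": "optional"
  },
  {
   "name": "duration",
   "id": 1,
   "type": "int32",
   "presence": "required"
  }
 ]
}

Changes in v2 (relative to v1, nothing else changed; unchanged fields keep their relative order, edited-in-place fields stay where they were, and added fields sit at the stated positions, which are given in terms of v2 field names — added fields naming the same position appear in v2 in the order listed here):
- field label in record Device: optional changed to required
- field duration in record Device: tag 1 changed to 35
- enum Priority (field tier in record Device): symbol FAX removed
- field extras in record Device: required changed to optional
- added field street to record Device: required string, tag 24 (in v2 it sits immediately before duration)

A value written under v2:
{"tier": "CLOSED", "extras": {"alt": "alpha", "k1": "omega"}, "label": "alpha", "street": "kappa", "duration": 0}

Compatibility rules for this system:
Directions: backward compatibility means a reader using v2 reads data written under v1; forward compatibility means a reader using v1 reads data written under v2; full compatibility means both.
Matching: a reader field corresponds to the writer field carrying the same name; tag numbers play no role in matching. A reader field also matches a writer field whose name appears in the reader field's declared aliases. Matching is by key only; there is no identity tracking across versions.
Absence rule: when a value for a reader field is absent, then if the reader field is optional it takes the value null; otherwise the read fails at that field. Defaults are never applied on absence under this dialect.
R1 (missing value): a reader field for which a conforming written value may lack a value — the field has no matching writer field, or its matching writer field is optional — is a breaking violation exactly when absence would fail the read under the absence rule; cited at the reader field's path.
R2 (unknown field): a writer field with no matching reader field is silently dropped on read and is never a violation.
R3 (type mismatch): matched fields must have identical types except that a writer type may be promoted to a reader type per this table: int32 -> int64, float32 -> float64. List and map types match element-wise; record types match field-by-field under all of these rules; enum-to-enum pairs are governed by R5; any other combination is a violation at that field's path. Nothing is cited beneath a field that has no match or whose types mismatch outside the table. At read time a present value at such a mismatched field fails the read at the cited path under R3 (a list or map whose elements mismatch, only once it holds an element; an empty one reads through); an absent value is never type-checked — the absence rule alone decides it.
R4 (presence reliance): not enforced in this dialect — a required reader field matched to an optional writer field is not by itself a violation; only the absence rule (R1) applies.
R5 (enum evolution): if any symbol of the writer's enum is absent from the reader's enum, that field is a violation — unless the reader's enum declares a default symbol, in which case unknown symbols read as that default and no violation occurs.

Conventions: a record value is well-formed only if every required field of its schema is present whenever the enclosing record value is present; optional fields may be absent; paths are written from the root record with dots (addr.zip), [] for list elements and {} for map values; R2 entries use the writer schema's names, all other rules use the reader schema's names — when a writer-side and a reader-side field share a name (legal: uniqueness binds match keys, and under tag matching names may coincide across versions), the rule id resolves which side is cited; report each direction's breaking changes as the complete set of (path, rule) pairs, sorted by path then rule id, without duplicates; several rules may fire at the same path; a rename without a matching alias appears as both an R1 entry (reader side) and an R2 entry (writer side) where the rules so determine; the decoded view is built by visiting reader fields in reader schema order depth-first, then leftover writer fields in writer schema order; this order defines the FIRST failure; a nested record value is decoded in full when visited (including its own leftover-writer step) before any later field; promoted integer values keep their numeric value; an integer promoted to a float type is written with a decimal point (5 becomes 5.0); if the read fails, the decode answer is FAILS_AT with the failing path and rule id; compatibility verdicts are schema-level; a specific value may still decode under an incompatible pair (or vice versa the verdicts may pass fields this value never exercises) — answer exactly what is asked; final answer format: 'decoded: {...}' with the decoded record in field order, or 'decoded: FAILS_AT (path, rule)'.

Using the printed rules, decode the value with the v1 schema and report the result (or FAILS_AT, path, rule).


the writer's type comes first in each Device pair
migrating the Device value to v1:
  tier := "CLOSED"
  extras := {"alt": "alpha", "k1": "omega"}
  label := "alpha"
  duration := 0
  writer street: unmatched, discarded
  => decoded: {"tier": "CLOSED", "extras": {"alt": "alpha", "k1": "omega"}, "label": "alpha", "duration": 0}
diffs on Device not affecting the asked answer:
  field label in record Device: optional changed to required -> shifts the Device verdicts, not this decode
  field duration in record Device: tag 1 changed to 35 -> fires no rule on Device under this dialect and leaves the result unchanged
  enum Priority (field tier in record Device): symbol FAX removed -> shifts the Device verdicts, not this decode
  field extras in record Device: required changed to optional -> shifts the Device verdicts, not this decode
  added field street to record Device: required string, tag 24 (in v2 it sits immediately before duration) -> shifts the Device verdicts, not this decode

decoded: {"tier": "CLOSED", "extras": {"alt": "alpha", "k1": "omega"}, "label": "alpha", "duration": 0}


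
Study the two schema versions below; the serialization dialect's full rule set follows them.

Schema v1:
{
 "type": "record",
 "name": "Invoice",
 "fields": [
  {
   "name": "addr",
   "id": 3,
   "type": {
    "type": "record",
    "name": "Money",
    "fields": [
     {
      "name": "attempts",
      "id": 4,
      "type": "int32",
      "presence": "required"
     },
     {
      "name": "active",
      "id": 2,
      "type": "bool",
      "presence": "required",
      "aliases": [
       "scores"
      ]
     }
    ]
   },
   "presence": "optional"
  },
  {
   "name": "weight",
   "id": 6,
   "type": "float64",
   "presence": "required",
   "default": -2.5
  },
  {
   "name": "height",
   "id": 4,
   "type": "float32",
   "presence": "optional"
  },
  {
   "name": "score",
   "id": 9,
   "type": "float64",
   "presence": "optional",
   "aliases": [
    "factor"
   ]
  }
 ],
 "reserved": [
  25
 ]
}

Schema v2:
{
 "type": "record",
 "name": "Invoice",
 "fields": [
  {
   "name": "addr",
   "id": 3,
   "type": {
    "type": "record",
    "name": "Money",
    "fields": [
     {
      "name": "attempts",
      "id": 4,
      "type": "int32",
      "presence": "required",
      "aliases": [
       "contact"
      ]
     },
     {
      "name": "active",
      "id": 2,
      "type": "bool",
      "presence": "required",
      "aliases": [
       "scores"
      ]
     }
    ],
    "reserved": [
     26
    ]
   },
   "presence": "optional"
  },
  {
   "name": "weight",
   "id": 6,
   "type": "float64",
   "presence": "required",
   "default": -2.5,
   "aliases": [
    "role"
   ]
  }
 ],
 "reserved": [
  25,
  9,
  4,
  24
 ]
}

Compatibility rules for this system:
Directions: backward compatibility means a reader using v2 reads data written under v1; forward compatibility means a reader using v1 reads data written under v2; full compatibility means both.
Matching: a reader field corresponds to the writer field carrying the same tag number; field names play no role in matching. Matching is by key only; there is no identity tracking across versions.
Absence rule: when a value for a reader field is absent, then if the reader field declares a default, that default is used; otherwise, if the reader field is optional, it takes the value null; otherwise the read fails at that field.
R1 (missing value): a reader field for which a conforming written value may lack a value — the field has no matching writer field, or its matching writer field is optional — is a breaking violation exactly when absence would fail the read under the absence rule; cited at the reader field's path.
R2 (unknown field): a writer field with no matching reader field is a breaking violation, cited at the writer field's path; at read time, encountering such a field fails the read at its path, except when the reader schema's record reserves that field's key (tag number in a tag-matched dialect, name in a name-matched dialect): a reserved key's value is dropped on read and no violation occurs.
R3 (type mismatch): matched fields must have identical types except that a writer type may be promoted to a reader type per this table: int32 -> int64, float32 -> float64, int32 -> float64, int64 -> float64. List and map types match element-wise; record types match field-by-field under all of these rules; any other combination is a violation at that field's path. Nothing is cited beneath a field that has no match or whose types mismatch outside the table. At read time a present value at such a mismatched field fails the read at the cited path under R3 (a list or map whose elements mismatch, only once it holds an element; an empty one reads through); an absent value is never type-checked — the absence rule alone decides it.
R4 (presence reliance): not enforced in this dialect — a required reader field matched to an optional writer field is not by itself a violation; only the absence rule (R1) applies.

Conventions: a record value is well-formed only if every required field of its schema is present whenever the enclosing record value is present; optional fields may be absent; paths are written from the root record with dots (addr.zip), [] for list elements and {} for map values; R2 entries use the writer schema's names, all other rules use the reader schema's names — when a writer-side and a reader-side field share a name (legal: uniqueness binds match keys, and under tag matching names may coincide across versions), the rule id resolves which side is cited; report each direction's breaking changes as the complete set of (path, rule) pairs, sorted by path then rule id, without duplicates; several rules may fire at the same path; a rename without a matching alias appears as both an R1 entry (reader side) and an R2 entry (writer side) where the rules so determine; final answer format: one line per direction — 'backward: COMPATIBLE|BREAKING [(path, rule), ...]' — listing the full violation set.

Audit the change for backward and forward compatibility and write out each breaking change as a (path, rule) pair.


backward: COMPATIBLE []; forward: COMPATIBLE []

each type pair in Invoice: writer, then reader
checking backward for Invoice: reader v2 against writer v1:
  addr: Money -> Money, writer optional; from addr
  weight: float64 -> float64, writer required; from weight
  height (writer side), unknown to reader
  score (writer side), unknown to reader
  addr.attempts: int32 -> int32, writer required; from addr.attempts
  addr.active: bool -> bool, writer required; from addr.active
  => no violations; backward on Invoice: COMPATIBLE
checking forward for Invoice: reader v1 against writer v2:
  addr: Money -> Money, writer optional; from addr
  weight: float64 -> float64, writer required; from weight
  no writer field matches reader height
  no writer field matches reader score
  addr.attempts: int32 -> int32, writer required; from addr.attempts
  addr.active: bool -> bool, writer required; from addr.active
  => no violations; forward on Invoice: COMPATIBLE


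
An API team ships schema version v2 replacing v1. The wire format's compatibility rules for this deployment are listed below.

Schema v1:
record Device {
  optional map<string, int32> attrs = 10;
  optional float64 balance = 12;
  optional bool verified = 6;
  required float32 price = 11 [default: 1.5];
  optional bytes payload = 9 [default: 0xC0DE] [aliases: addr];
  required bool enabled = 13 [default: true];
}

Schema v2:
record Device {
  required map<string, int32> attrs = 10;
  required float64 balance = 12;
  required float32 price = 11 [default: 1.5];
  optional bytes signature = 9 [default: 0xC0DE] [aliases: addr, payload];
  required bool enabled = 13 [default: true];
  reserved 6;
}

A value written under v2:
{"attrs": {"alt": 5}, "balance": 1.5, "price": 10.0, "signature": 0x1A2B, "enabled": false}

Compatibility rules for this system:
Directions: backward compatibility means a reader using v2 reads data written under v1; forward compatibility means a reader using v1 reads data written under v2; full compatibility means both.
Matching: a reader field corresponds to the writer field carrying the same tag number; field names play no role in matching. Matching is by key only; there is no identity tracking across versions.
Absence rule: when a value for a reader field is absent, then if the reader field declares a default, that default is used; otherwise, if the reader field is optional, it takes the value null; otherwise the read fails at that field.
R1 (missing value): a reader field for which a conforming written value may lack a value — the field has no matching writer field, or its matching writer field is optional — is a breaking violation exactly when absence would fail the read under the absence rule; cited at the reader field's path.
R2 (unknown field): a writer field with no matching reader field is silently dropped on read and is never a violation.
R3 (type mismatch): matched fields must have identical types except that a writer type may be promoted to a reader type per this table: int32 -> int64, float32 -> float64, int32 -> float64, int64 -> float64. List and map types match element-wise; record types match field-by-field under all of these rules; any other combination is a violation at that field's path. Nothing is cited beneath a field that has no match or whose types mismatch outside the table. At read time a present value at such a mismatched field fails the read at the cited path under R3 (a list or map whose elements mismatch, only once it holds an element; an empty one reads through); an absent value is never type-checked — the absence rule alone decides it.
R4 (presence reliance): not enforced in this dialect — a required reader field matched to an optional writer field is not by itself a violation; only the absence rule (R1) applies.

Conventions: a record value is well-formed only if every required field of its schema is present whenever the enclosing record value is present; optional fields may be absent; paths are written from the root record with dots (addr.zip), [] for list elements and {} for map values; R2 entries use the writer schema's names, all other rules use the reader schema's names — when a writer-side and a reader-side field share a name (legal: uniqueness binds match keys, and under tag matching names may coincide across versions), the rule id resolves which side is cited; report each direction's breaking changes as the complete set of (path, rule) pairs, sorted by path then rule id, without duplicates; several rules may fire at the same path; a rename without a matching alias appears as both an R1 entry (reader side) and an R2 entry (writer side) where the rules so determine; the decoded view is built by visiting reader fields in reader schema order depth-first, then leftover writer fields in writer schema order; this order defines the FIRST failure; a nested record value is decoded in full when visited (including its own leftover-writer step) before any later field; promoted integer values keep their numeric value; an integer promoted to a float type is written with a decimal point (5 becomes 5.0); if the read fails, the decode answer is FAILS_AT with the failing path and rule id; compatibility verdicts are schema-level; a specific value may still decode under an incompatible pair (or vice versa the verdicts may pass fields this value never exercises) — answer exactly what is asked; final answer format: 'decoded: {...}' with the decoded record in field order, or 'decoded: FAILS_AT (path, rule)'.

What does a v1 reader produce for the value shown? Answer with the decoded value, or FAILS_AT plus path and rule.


arrows below run writer -> reader for Device
migrating the Device value to v1:
  attrs := {"alt": 5}
  balance := 1.5
  verified := null (not supplied -> null)
  price := 10.0
  payload := 0x1A2B (from writer signature)
  enabled := false
  => decoded: {"attrs": {"alt": 5}, "balance": 1.5, "verified": null, "price": 10.0, "payload": 0x1A2B, "enabled": false}
ruling out the remaining Device differences:
  field attrs in record Device: optional changed to required -> schema-level compatibility only; this Device value's decode is unchanged
  field balance in record Device: optional changed to required -> schema-level compatibility only; this Device value's decode is unchanged
  removed field verified from record Device (its key 6 joins the reserved list) -> no rule fires on it and the decoded Device view is identical with or without it
  renamed field payload to signature in record Device (alias payload declared on the renamed field) -> no rule fires on it and the decoded Device view is identical with or without it

decoded: {"attrs": {"alt": 5}, "balance": 1.5, "verified": null, "price": 10.0, "payload": 0x1A2B, "enabled": false}
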